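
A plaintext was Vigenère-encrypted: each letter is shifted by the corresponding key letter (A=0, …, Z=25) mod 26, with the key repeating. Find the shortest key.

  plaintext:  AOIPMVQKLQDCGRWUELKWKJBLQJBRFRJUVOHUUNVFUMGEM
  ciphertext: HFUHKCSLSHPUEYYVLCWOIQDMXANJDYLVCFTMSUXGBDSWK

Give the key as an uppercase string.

HRMSYHCB

  i= 0: H-A =  7 → H
  i= 1: F-O = 17 → R
  i= 2: U-I = 12 → M
  i= 3: H-P = 18 → S
  i= 4: K-M = 24 → Y
  i= 5: C-V =  7 → H
  i= 6: S-Q =  2 → C
  i= 7: L-K =  1 → B
  i= 8: S-L =  7 → H
  i= 9: H-Q = 17 → R
  i=10: P-D = 12 → M
  i=11: U-C = 18 → S
  i=12: E-G = 24 → Y
  i=13: Y-R =  7 → H
  i=14: Y-W =  2 → C
  i=15: V-U =  1 → B
  i=16: L-E =  7 → H
  i=17: C-L = 17 → R
  i=18: W-K = 12 → M
  i=19: O-W = 18 → S
  i=20: I-K = 24 → Y
  i=21: Q-J =  7 → H
  i=22: D-B =  2 → C
  i=23: M-L =  1 → B
  i=24: X-Q =  7 → H
  i=25: A-J = 17 → R
  i=26: N-B = 12 → M
  i=27: J-R = 18 → S
  i=28: D-F = 24 → Y
  i=29: Y-R =  7 → H
  i=30: L-J =  2 → C
  i=31: V-U =  1 → B
  i=32: C-V =  7 → H
  i=33: F-O = 17 → R
  i=34: T-H = 12 → M
  i=35: M-U = 18 → S
  i=36: S-U = 24 → Y
  i=37: U-N =  7 → H
  i=38: X-V =  2 → C
  i=39: G-F =  1 → B
  i=40: B-U =  7 → H
  i=41: D-M = 17 → R
  i=42: S-G = 12 → M
  i=43: W-E = 18 → S
  i=44: K-M = 24 → Y
  shifts repeat with period 8: HRMSYHCB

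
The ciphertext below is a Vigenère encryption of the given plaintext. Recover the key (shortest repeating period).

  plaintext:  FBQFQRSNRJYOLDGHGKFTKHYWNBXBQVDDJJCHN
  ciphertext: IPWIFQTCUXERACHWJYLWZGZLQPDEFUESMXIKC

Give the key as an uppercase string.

  i= 0: I-F =  3 → D
  i= 1: P-B = 14 → O
  i= 2: W-Q =  6 → G
  i= 3: I-F =  3 → D
  i= 4: F-Q = 15 → P
  i= 5: Q-R = 25 → Z
  i= 6: T-S =  1 → B
  i= 7: C-N = 15 → P
  i= 8: U-R =  3 → D
  i= 9: X-J = 14 → O
  i=10: E-Y =  6 → G
  i=11: R-O =  3 → D
  i=12: A-L = 15 → P
  i=13: C-D = 25 → Z
  i=14: H-G =  1 → B
  i=15: W-H = 15 → P
  i=16: J-G =  3 → D
  i=17: Y-K = 14 → O
  i=18: L-F =  6 → G
  i=19: W-T =  3 → D
  i=20: Z-K = 15 → P
  i=21: G-H = 25 → Z
  i=22: Z-Y =  1 → B
  i=23: L-W = 15 → P
  i=24: Q-N =  3 → D
  i=25: P-B = 14 → O
  i=26: D-X =  6 → G
  i=27: E-B =  3 → D
  i=28: F-Q = 15 → P
  i=29: U-V = 25 → Z
  i=30: E-D =  1 → B
  i=31: S-D = 15 → P
  i=32: M-J =  3 → D
  i=33: X-J = 14 → O
  i=34: I-C =  6 → G
  i=35: K-H =  3 → D
  i=36: C-N = 15 → P
  shifts repeat with period 8: DOGDPZBP

DOGDPZBP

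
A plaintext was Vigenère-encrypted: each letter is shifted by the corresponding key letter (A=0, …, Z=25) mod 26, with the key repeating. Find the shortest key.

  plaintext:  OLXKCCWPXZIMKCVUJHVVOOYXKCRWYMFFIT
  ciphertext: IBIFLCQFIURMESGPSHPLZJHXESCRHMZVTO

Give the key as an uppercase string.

  i= 0: I-O = 20 → U
  i= 1: B-L = 16 → Q
  i= 2: I-X = 11 → L
  i= 3: F-K = 21 → V
  i= 4: L-C =  9 → J
  i= 5: C-C =  0 → A
  i= 6: Q-W = 20 → U
  i= 7: F-P = 16 → Q
  i= 8: I-X = 11 → L
  i= 9: U-Z = 21 → V
  i=10: R-I =  9 → J
  i=11: M-M =  0 → A
  i=12: E-K = 20 → U
  i=13: S-C = 16 → Q
  i=14: G-V = 11 → L
  i=15: P-U = 21 → V
  i=16: S-J =  9 → J
  i=17: H-H =  0 → A
  i=18: P-V = 20 → U
  i=19: L-V = 16 → Q
  i=20: Z-O = 11 → L
  i=21: J-O = 21 → V
  i=22: H-Y =  9 → J
  i=23: X-X =  0 → A
  i=24: E-K = 20 → U
  i=25: S-C = 16 → Q
  i=26: C-R = 11 → L
  i=27: R-W = 21 → V
  i=28: H-Y =  9 → J
  i=29: M-M =  0 → A
  i=30: Z-F = 20 → U
  i=31: V-F = 16 → Q
  i=32: T-I = 11 → L
  i=33: O-T = 21 → V
  shifts repeat with period 6: UQLVJA

UQLVJA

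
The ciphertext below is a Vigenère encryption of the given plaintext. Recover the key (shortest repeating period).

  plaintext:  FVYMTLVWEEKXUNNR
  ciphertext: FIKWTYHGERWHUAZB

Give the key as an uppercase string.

ANMK

  i= 0: F-F =  0 → A
  i= 1: I-V = 13 → N
  i= 2: K-Y = 12 → M
  i= 3: W-M = 10 → K
  i= 4: T-T =  0 → A
  i= 5: Y-L = 13 → N
  i= 6: H-V = 12 → M
  i= 7: G-W = 10 → K
  i= 8: E-E =  0 → A
  i= 9: R-E = 13 → N
  i=10: W-K = 12 → M
  i=11: H-X = 10 → K
  i=12: U-U =  0 → A
  i=13: A-N = 13 → N
  i=14: Z-N = 12 → M
  i=15: B-R = 10 → K
  shifts repeat with period 4: ANMK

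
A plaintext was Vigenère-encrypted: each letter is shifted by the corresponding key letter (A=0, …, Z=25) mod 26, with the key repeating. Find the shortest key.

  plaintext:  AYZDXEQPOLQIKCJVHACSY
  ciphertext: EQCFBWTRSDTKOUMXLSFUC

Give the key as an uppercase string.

  i= 0: E-A =  4 → E
  i= 1: Q-Y = 18 → S
  i= 2: C-Z =  3 → D
  i= 3: F-D =  2 → C
  i= 4: B-X =  4 → E
  i= 5: W-E = 18 → S
  i= 6: T-Q =  3 → D
  i= 7: R-P =  2 → C
  i= 8: S-O =  4 → E
  i= 9: D-L = 18 → S
  i=10: T-Q =  3 → D
  i=11: K-I =  2 → C
  i=12: O-K =  4 → E
  i=13: U-C = 18 → S
  i=14: M-J =  3 → D
  i=15: X-V =  2 → C
  i=16: L-H =  4 → E
  i=17: S-A = 18 → S
  i=18: F-C =  3 → D
  i=19: U-S =  2 → C
  i=20: C-Y =  4 → E
  shifts repeat with period 4: ESDC

ESDC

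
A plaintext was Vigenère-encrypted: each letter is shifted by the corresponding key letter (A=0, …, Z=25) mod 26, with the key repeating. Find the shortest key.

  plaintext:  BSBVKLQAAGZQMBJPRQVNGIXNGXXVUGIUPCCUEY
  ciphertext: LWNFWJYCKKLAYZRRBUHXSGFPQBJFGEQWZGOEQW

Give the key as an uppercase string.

  i= 0: L-B = 10 → K
  i= 1: W-S =  4 → E
  i= 2: N-B = 12 → M
  i= 3: F-V = 10 → K
  i= 4: W-K = 12 → M
  i= 5: J-L = 24 → Y
  i= 6: Y-Q =  8 → I
  i= 7: C-A =  2 → C
  i= 8: K-A = 10 → K
  i= 9: K-G =  4 → E
  i=10: L-Z = 12 → M
  i=11: A-Q = 10 → K
  i=12: Y-M = 12 → M
  i=13: Z-B = 24 → Y
  i=14: R-J =  8 → I
  i=15: R-P =  2 → C
  i=16: B-R = 10 → K
  i=17: U-Q =  4 → E
  i=18: H-V = 12 → M
  i=19: X-N = 10 → K
  i=20: S-G = 12 → M
  i=21: G-I = 24 → Y
  i=22: F-X =  8 → I
  i=23: P-N =  2 → C
  i=24: Q-G = 10 → K
  i=25: B-X =  4 → E
  i=26: J-X = 12 → M
  i=27: F-V = 10 → K
  i=28: G-U = 12 → M
  i=29: E-G = 24 → Y
  i=30: Q-I =  8 → I
  i=31: W-U =  2 → C
  i=32: Z-P = 10 → K
  i=33: G-C =  4 → E
  i=34: O-C = 12 → M
  i=35: E-U = 10 → K
  i=36: Q-E = 12 → M
  i=37: W-Y = 24 → Y
  shifts repeat with period 8: KEMKMYIC

KEMKMYIC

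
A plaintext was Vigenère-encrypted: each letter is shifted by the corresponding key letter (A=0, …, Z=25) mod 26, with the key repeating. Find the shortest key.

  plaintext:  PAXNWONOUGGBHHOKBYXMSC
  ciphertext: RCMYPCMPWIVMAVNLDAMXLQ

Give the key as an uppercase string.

CCPLTOZB

  i= 0: R-P =  2 → C
  i= 1: C-A =  2 → C
  i= 2: M-X = 15 → P
  i= 3: Y-N = 11 → L
  i= 4: P-W = 19 → T
  i= 5: C-O = 14 → O
  i= 6: M-N = 25 → Z
  i= 7: P-O =  1 → B
  i= 8: W-U =  2 → C
  i= 9: I-G =  2 → C
  i=10: V-G = 15 → P
  i=11: M-B = 11 → L
  i=12: A-H = 19 → T
  i=13: V-H = 14 → O
  i=14: N-O = 25 → Z
  i=15: L-K =  1 → B
  i=16: D-B =  2 → C
  i=17: A-Y =  2 → C
  i=18: M-X = 15 → P
  i=19: X-M = 11 → L
  i=20: L-S = 19 → T
  i=21: Q-C = 14 → O
  shifts repeat with period 8: CCPLTOZB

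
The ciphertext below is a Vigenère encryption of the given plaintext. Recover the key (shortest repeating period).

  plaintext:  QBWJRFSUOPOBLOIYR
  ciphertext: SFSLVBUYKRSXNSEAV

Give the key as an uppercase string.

CEW

  i= 0: S-Q =  2 → C
  i= 1: F-B =  4 → E
  i= 2: S-W = 22 → W
  i= 3: L-J =  2 → C
  i= 4: V-R =  4 → E
  i= 5: B-F = 22 → W
  i= 6: U-S =  2 → C
  i= 7: Y-U =  4 → E
  i= 8: K-O = 22 → W
  i= 9: R-P =  2 → C
  i=10: S-O =  4 → E
  i=11: X-B = 22 → W
  i=12: N-L =  2 → C
  i=13: S-O =  4 → E
  i=14: E-I = 22 → W
  i=15: A-Y =  2 → C
  i=16: V-R =  4 → E
  shifts repeat with period 3: CEW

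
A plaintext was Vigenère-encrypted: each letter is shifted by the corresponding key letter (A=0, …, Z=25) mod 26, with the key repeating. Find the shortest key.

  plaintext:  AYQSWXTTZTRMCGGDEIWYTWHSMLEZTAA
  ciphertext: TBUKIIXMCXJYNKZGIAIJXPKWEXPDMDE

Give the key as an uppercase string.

  i= 0: T-A = 19 → T
  i= 1: B-Y =  3 → D
  i= 2: U-Q =  4 → E
  i= 3: K-S = 18 → S
  i= 4: I-W = 12 → M
  i= 5: I-X = 11 → L
  i= 6: X-T =  4 → E
  i= 7: M-T = 19 → T
  i= 8: C-Z =  3 → D
  i= 9: X-T =  4 → E
  i=10: J-R = 18 → S
  i=11: Y-M = 12 → M
  i=12: N-C = 11 → L
  i=13: K-G =  4 → E
  i=14: Z-G = 19 → T
  i=15: G-D =  3 → D
  i=16: I-E =  4 → E
  i=17: A-I = 18 → S
  i=18: I-W = 12 → M
  i=19: J-Y = 11 → L
  i=20: X-T =  4 → E
  i=21: P-W = 19 → T
  i=22: K-H =  3 → D
  i=23: W-S =  4 → E
  i=24: E-M = 18 → S
  i=25: X-L = 12 → M
  i=26: P-E = 11 → L
  i=27: D-Z =  4 → E
  i=28: M-T = 19 → T
  i=29: D-A =  3 → D
  i=30: E-A =  4 → E
  shifts repeat with period 7: TDESMLE

TDESMLE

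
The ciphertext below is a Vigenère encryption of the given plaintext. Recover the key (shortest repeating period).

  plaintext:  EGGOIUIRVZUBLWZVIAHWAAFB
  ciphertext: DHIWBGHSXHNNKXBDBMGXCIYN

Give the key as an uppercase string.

ZBCITM

  i= 0: D-E = 25 → Z
  i= 1: H-G =  1 → B
  i= 2: I-G =  2 → C
  i= 3: W-O =  8 → I
  i= 4: B-I = 19 → T
  i= 5: G-U = 12 → M
  i= 6: H-I = 25 → Z
  i= 7: S-R =  1 → B
  i= 8: X-V =  2 → C
  i= 9: H-Z =  8 → I
  i=10: N-U = 19 → T
  i=11: N-B = 12 → M
  i=12: K-L = 25 → Z
  i=13: X-W =  1 → B
  i=14: B-Z =  2 → C
  i=15: D-V =  8 → I
  i=16: B-I = 19 → T
  i=17: M-A = 12 → M
  i=18: G-H = 25 → Z
  i=19: X-W =  1 → B
  i=20: C-A =  2 → C
  i=21: I-A =  8 → I
  i=22: Y-F = 19 → T
  i=23: N-B = 12 → M
  shifts repeat with period 6: ZBCITM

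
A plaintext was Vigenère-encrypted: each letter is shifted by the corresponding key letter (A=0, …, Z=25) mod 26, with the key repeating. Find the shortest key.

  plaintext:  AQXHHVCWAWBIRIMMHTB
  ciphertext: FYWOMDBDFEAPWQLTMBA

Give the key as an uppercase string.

FIZH

  i= 0: F-A =  5 → F
  i= 1: Y-Q =  8 → I
  i= 2: W-X = 25 → Z
  i= 3: O-H =  7 → H
  i= 4: M-H =  5 → F
  i= 5: D-V =  8 → I
  i= 6: B-C = 25 → Z
  i= 7: D-W =  7 → H
  i= 8: F-A =  5 → F
  i= 9: E-W =  8 → I
  i=10: A-B = 25 → Z
  i=11: P-I =  7 → H
  i=12: W-R =  5 → F
  i=13: Q-I =  8 → I
  i=14: L-M = 25 → Z
  i=15: T-M =  7 → H
  i=16: M-H =  5 → F
  i=17: B-T =  8 → I
  i=18: A-B = 25 → Z
  shifts repeat with period 4: FIZH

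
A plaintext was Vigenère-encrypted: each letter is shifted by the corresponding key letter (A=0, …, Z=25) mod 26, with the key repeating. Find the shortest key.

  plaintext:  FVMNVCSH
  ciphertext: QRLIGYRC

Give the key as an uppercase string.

LWZV

  i= 0: Q-F = 11 → L
  i= 1: R-V = 22 → W
  i= 2: L-M = 25 → Z
  i= 3: I-N = 21 → V
  i= 4: G-V = 11 → L
  i= 5: Y-C = 22 → W
  i= 6: R-S = 25 → Z
  i= 7: C-H = 21 → V
  shifts repeat with period 4: LWZV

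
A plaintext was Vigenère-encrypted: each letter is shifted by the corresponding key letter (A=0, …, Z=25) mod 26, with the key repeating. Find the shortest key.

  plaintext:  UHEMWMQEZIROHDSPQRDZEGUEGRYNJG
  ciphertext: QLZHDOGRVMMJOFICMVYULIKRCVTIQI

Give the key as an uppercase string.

WEVVHCQN

  i= 0: Q-U = 22 → W
  i= 1: L-H =  4 → E
  i= 2: Z-E = 21 → V
  i= 3: H-M = 21 → V
  i= 4: D-W =  7 → H
  i= 5: O-M =  2 → C
  i= 6: G-Q = 16 → Q
  i= 7: R-E = 13 → N
  i= 8: V-Z = 22 → W
  i= 9: M-I =  4 → E
  i=10: M-R = 21 → V
  i=11: J-O = 21 → V
  i=12: O-H =  7 → H
  i=13: F-D =  2 → C
  i=14: I-S = 16 → Q
  i=15: C-P = 13 → N
  i=16: M-Q = 22 → W
  i=17: V-R =  4 → E
  i=18: Y-D = 21 → V
  i=19: U-Z = 21 → V
  i=20: L-E =  7 → H
  i=21: I-G =  2 → C
  i=22: K-U = 16 → Q
  i=23: R-E = 13 → N
  i=24: C-G = 22 → W
  i=25: V-R =  4 → E
  i=26: T-Y = 21 → V
  i=27: I-N = 21 → V
  i=28: Q-J =  7 → H
  i=29: I-G =  2 → C
  shifts repeat with period 8: WEVVHCQN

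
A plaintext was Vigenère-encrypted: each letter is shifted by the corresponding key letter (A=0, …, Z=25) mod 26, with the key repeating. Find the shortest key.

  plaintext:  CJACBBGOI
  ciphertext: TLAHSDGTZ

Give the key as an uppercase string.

  i= 0: T-C = 17 → R
  i= 1: L-J =  2 → C
  i= 2: A-A =  0 → A
  i= 3: H-C =  5 → F
  i= 4: S-B = 17 → R
  i= 5: D-B =  2 → C
  i= 6: G-G =  0 → A
  i= 7: T-O =  5 → F
  i= 8: Z-I = 17 → R
  shifts repeat with period 4: RCAF

RCAF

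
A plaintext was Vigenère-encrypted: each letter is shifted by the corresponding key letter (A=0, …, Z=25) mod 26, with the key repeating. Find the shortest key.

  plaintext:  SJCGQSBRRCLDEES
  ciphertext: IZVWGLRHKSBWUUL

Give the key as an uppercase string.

  i= 0: I-S = 16 → Q
  i= 1: Z-J = 16 → Q
  i= 2: V-C = 19 → T
  i= 3: W-G = 16 → Q
  i= 4: G-Q = 16 → Q
  i= 5: L-S = 19 → T
  i= 6: R-B = 16 → Q
  i= 7: H-R = 16 → Q
  i= 8: K-R = 19 → T
  i= 9: S-C = 16 → Q
  i=10: B-L = 16 → Q
  i=11: W-D = 19 → T
  i=12: U-E = 16 → Q
  i=13: U-E = 16 → Q
  i=14: L-S = 19 → T
  shifts repeat with period 3: QQT

QQT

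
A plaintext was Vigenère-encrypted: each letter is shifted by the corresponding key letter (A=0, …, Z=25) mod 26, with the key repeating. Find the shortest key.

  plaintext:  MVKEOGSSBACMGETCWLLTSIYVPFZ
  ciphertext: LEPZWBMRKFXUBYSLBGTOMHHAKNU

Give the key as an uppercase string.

  i= 0: L-M = 25 → Z
  i= 1: E-V =  9 → J
  i= 2: P-K =  5 → F
  i= 3: Z-E = 21 → V
  i= 4: W-O =  8 → I
  i= 5: B-G = 21 → V
  i= 6: M-S = 20 → U
  i= 7: R-S = 25 → Z
  i= 8: K-B =  9 → J
  i= 9: F-A =  5 → F
  i=10: X-C = 21 → V
  i=11: U-M =  8 → I
  i=12: B-G = 21 → V
  i=13: Y-E = 20 → U
  i=14: S-T = 25 → Z
  i=15: L-C =  9 → J
  i=16: B-W =  5 → F
  i=17: G-L = 21 → V
  i=18: T-L =  8 → I
  i=19: O-T = 21 → V
  i=20: M-S = 20 → U
  i=21: H-I = 25 → Z
  i=22: H-Y =  9 → J
  i=23: A-V =  5 → F
  i=24: K-P = 21 → V
  i=25: N-F =  8 → I
  i=26: U-Z = 21 → V
  shifts repeat with period 7: ZJFVIVU

ZJFVIVU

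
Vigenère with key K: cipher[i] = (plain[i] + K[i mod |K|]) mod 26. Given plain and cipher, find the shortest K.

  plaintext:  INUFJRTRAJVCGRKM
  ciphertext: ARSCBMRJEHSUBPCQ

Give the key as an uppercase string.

SEYXSVY

  i= 0: A-I = 18 → S
  i= 1: R-N =  4 → E
  i= 2: S-U = 24 → Y
  i= 3: C-F = 23 → X
  i= 4: B-J = 18 → S
  i= 5: M-R = 21 → V
  i= 6: R-T = 24 → Y
  i= 7: J-R = 18 → S
  i= 8: E-A =  4 → E
  i= 9: H-J = 24 → Y
  i=10: S-V = 23 → X
  i=11: U-C = 18 → S
  i=12: B-G = 21 → V
  i=13: P-R = 24 → Y
  i=14: C-K = 18 → S
  i=15: Q-M =  4 → E
  shifts repeat with period 7: SEYXSVY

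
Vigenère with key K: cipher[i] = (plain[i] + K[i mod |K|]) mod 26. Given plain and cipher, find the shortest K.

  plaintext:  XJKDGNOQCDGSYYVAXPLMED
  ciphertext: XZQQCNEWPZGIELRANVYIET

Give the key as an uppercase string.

  i= 0: X-X =  0 → A
  i= 1: Z-J = 16 → Q
  i= 2: Q-K =  6 → G
  i= 3: Q-D = 13 → N
  i= 4: C-G = 22 → W
  i= 5: N-N =  0 → A
  i= 6: E-O = 16 → Q
  i= 7: W-Q =  6 → G
  i= 8: P-C = 13 → N
  i= 9: Z-D = 22 → W
  i=10: G-G =  0 → A
  i=11: I-S = 16 → Q
  i=12: E-Y =  6 → G
  i=13: L-Y = 13 → N
  i=14: R-V = 22 → W
  i=15: A-A =  0 → A
  i=16: N-X = 16 → Q
  i=17: V-P =  6 → G
  i=18: Y-L = 13 → N
  i=19: I-M = 22 → W
  i=20: E-E =  0 → A
  i=21: T-D = 16 → Q
  shifts repeat with period 5: AQGNW

AQGNW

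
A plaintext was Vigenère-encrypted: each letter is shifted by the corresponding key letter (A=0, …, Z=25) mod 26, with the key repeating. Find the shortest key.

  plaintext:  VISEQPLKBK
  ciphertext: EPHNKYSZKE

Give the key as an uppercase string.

  i= 0: E-V =  9 → J
  i= 1: P-I =  7 → H
  i= 2: H-S = 15 → P
  i= 3: N-E =  9 → J
  i= 4: K-Q = 20 → U
  i= 5: Y-P =  9 → J
  i= 6: S-L =  7 → H
  i= 7: Z-K = 15 → P
  i= 8: K-B =  9 → J
  i= 9: E-K = 20 → U
  shifts repeat with period 5: JHPJU

JHPJU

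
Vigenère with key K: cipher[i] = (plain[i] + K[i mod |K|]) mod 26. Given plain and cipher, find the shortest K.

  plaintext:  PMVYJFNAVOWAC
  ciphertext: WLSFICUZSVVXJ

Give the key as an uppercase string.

HZX

  i= 0: W-P =  7 → H
  i= 1: L-M = 25 → Z
  i= 2: S-V = 23 → X
  i= 3: F-Y =  7 → H
  i= 4: I-J = 25 → Z
  i= 5: C-F = 23 → X
  i= 6: U-N =  7 → H
  i= 7: Z-A = 25 → Z
  i= 8: S-V = 23 → X
  i= 9: V-O =  7 → H
  i=10: V-W = 25 → Z
  i=11: X-A = 23 → X
  i=12: J-C =  7 → H
  shifts repeat with period 3: HZX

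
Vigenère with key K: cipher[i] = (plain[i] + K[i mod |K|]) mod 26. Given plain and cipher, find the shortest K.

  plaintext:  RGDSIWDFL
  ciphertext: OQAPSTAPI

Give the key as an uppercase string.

  i= 0: O-R = 23 → X
  i= 1: Q-G = 10 → K
  i= 2: A-D = 23 → X
  i= 3: P-S = 23 → X
  i= 4: S-I = 10 → K
  i= 5: T-W = 23 → X
  i= 6: A-D = 23 → X
  i= 7: P-F = 10 → K
  i= 8: I-L = 23 → X
  shifts repeat with period 3: XKX

XKX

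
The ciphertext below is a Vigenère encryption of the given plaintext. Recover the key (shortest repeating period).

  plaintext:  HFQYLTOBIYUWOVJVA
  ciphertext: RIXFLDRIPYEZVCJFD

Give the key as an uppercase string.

KDHHA

  i= 0: R-H = 10 → K
  i= 1: I-F =  3 → D
  i= 2: X-Q =  7 → H
  i= 3: F-Y =  7 → H
  i= 4: L-L =  0 → A
  i= 5: D-T = 10 → K
  i= 6: R-O =  3 → D
  i= 7: I-B =  7 → H
  i= 8: P-I =  7 → H
  i= 9: Y-Y =  0 → A
  i=10: E-U = 10 → K
  i=11: Z-W =  3 → D
  i=12: V-O =  7 → H
  i=13: C-V =  7 → H
  i=14: J-J =  0 → A
  i=15: F-V = 10 → K
  i=16: D-A =  3 → D
  shifts repeat with period 5: KDHHA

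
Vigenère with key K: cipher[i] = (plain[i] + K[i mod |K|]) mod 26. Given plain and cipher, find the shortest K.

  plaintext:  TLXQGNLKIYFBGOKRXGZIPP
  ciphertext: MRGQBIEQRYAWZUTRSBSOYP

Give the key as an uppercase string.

TGJAVV

  i= 0: M-T = 19 → T
  i= 1: R-L =  6 → G
  i= 2: G-X =  9 → J
  i= 3: Q-Q =  0 → A
  i= 4: B-G = 21 → V
  i= 5: I-N = 21 → V
  i= 6: E-L = 19 → T
  i= 7: Q-K =  6 → G
  i= 8: R-I =  9 → J
  i= 9: Y-Y =  0 → A
  i=10: A-F = 21 → V
  i=11: W-B = 21 → V
  i=12: Z-G = 19 → T
  i=13: U-O =  6 → G
  i=14: T-K =  9 → J
  i=15: R-R =  0 → A
  i=16: S-X = 21 → V
  i=17: B-G = 21 → V
  i=18: S-Z = 19 → T
  i=19: O-I =  6 → G
  i=20: Y-P =  9 → J
  i=21: P-P =  0 → A
  shifts repeat with period 6: TGJAVV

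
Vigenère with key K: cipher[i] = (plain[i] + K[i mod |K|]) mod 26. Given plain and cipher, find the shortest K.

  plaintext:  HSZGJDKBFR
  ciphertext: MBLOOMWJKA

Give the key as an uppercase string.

FJMI

  i= 0: M-H =  5 → F
  i= 1: B-S =  9 → J
  i= 2: L-Z = 12 → M
  i= 3: O-G =  8 → I
  i= 4: O-J =  5 → F
  i= 5: M-D =  9 → J
  i= 6: W-K = 12 → M
  i= 7: J-B =  8 → I
  i= 8: K-F =  5 → F
  i= 9: A-R =  9 → J
  shifts repeat with period 4: FJMI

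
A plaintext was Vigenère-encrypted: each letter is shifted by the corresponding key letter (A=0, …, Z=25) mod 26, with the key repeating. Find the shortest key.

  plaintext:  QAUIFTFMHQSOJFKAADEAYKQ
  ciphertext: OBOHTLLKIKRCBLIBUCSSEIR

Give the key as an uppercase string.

YBUZOSG

  i= 0: O-Q = 24 → Y
  i= 1: B-A =  1 → B
  i= 2: O-U = 20 → U
  i= 3: H-I = 25 → Z
  i= 4: T-F = 14 → O
  i= 5: L-T = 18 → S
  i= 6: L-F =  6 → G
  i= 7: K-M = 24 → Y
  i= 8: I-H =  1 → B
  i= 9: K-Q = 20 → U
  i=10: R-S = 25 → Z
  i=11: C-O = 14 → O
  i=12: B-J = 18 → S
  i=13: L-F =  6 → G
  i=14: I-K = 24 → Y
  i=15: B-A =  1 → B
  i=16: U-A = 20 → U
  i=17: C-D = 25 → Z
  i=18: S-E = 14 → O
  i=19: S-A = 18 → S
  i=20: E-Y =  6 → G
  i=21: I-K = 24 → Y
  i=22: R-Q =  1 → B
  shifts repeat with period 7: YBUZOSG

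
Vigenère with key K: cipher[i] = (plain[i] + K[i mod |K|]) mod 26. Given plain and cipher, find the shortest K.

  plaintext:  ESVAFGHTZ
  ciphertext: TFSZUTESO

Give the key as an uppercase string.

  i= 0: T-E = 15 → P
  i= 1: F-S = 13 → N
  i= 2: S-V = 23 → X
  i= 3: Z-A = 25 → Z
  i= 4: U-F = 15 → P
  i= 5: T-G = 13 → N
  i= 6: E-H = 23 → X
  i= 7: S-T = 25 → Z
  i= 8: O-Z = 15 → P
  shifts repeat with period 4: PNXZ

PNXZ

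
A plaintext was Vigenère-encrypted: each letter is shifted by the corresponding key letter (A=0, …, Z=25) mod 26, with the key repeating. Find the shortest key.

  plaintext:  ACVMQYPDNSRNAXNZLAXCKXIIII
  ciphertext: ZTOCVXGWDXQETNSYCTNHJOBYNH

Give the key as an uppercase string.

  i= 0: Z-A = 25 → Z
  i= 1: T-C = 17 → R
  i= 2: O-V = 19 → T
  i= 3: C-M = 16 → Q
  i= 4: V-Q =  5 → F
  i= 5: X-Y = 25 → Z
  i= 6: G-P = 17 → R
  i= 7: W-D = 19 → T
  i= 8: D-N = 16 → Q
  i= 9: X-S =  5 → F
  i=10: Q-R = 25 → Z
  i=11: E-N = 17 → R
  i=12: T-A = 19 → T
  i=13: N-X = 16 → Q
  i=14: S-N =  5 → F
  i=15: Y-Z = 25 → Z
  i=16: C-L = 17 → R
  i=17: T-A = 19 → T
  i=18: N-X = 16 → Q
  i=19: H-C =  5 → F
  i=20: J-K = 25 → Z
  i=21: O-X = 17 → R
  i=22: B-I = 19 → T
  i=23: Y-I = 16 → Q
  i=24: N-I =  5 → F
  i=25: H-I = 25 → Z
  shifts repeat with period 5: ZRTQF

ZRTQF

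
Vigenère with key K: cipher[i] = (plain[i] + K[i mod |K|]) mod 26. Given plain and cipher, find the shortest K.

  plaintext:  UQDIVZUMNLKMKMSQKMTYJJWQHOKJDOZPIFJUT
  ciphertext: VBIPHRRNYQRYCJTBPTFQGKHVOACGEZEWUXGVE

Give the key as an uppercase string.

BLFHMSX

  i= 0: V-U =  1 → B
  i= 1: B-Q = 11 → L
  i= 2: I-D =  5 → F
  i= 3: P-I =  7 → H
  i= 4: H-V = 12 → M
  i= 5: R-Z = 18 → S
  i= 6: R-U = 23 → X
  i= 7: N-M =  1 → B
  i= 8: Y-N = 11 → L
  i= 9: Q-L =  5 → F
  i=10: R-K =  7 → H
  i=11: Y-M = 12 → M
  i=12: C-K = 18 → S
  i=13: J-M = 23 → X
  i=14: T-S =  1 → B
  i=15: B-Q = 11 → L
  i=16: P-K =  5 → F
  i=17: T-M =  7 → H
  i=18: F-T = 12 → M
  i=19: Q-Y = 18 → S
  i=20: G-J = 23 → X
  i=21: K-J =  1 → B
  i=22: H-W = 11 → L
  i=23: V-Q =  5 → F
  i=24: O-H =  7 → H
  i=25: A-O = 12 → M
  i=26: C-K = 18 → S
  i=27: G-J = 23 → X
  i=28: E-D =  1 → B
  i=29: Z-O = 11 → L
  i=30: E-Z =  5 → F
  i=31: W-P =  7 → H
  i=32: U-I = 12 → M
  i=33: X-F = 18 → S
  i=34: G-J = 23 → X
  i=35: V-U =  1 → B
  i=36: E-T = 11 → L
  shifts repeat with period 7: BLFHMSX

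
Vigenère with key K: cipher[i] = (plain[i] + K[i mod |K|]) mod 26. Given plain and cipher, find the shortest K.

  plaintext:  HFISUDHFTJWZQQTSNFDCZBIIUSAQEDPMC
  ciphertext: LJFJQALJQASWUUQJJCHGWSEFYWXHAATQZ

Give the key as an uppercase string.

EEXRWX

  i= 0: L-H =  4 → E
  i= 1: J-F =  4 → E
  i= 2: F-I = 23 → X
  i= 3: J-S = 17 → R
  i= 4: Q-U = 22 → W
  i= 5: A-D = 23 → X
  i= 6: L-H =  4 → E
  i= 7: J-F =  4 → E
  i= 8: Q-T = 23 → X
  i= 9: A-J = 17 → R
  i=10: S-W = 22 → W
  i=11: W-Z = 23 → X
  i=12: U-Q =  4 → E
  i=13: U-Q =  4 → E
  i=14: Q-T = 23 → X
  i=15: J-S = 17 → R
  i=16: J-N = 22 → W
  i=17: C-F = 23 → X
  i=18: H-D =  4 → E
  i=19: G-C =  4 → E
  i=20: W-Z = 23 → X
  i=21: S-B = 17 → R
  i=22: E-I = 22 → W
  i=23: F-I = 23 → X
  i=24: Y-U =  4 → E
  i=25: W-S =  4 → E
  i=26: X-A = 23 → X
  i=27: H-Q = 17 → R
  i=28: A-E = 22 → W
  i=29: A-D = 23 → X
  i=30: T-P =  4 → E
  i=31: Q-M =  4 → E
  i=32: Z-C = 23 → X
  shifts repeat with period 6: EEXRWX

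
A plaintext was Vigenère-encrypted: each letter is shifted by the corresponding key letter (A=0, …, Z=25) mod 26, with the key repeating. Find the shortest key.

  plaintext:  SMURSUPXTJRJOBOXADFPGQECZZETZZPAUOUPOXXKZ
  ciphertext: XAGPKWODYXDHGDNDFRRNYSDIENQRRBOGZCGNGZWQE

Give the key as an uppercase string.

FOMYSCZG

  i= 0: X-S =  5 → F
  i= 1: A-M = 14 → O
  i= 2: G-U = 12 → M
  i= 3: P-R = 24 → Y
  i= 4: K-S = 18 → S
  i= 5: W-U =  2 → C
  i= 6: O-P = 25 → Z
  i= 7: D-X =  6 → G
  i= 8: Y-T =  5 → F
  i= 9: X-J = 14 → O
  i=10: D-R = 12 → M
  i=11: H-J = 24 → Y
  i=12: G-O = 18 → S
  i=13: D-B =  2 → C
  i=14: N-O = 25 → Z
  i=15: D-X =  6 → G
  i=16: F-A =  5 → F
  i=17: R-D = 14 → O
  i=18: R-F = 12 → M
  i=19: N-P = 24 → Y
  i=20: Y-G = 18 → S
  i=21: S-Q =  2 → C
  i=22: D-E = 25 → Z
  i=23: I-C =  6 → G
  i=24: E-Z =  5 → F
  i=25: N-Z = 14 → O
  i=26: Q-E = 12 → M
  i=27: R-T = 24 → Y
  i=28: R-Z = 18 → S
  i=29: B-Z =  2 → C
  i=30: O-P = 25 → Z
  i=31: G-A =  6 → G
  i=32: Z-U =  5 → F
  i=33: C-O = 14 → O
  i=34: G-U = 12 → M
  i=35: N-P = 24 → Y
  i=36: G-O = 18 → S
  i=37: Z-X =  2 → C
  i=38: W-X = 25 → Z
  i=39: Q-K =  6 → G
  i=40: E-Z =  5 → F
  shifts repeat with period 8: FOMYSCZG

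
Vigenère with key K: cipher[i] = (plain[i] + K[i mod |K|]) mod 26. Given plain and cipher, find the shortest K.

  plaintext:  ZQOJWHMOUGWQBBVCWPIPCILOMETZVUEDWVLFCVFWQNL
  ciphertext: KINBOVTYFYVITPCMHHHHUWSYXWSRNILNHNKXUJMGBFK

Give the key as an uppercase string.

LSZSSOHK

  i= 0: K-Z = 11 → L
  i= 1: I-Q = 18 → S
  i= 2: N-O = 25 → Z
  i= 3: B-J = 18 → S
  i= 4: O-W = 18 → S
  i= 5: V-H = 14 → O
  i= 6: T-M =  7 → H
  i= 7: Y-O = 10 → K
  i= 8: F-U = 11 → L
  i= 9: Y-G = 18 → S
  i=10: V-W = 25 → Z
  i=11: I-Q = 18 → S
  i=12: T-B = 18 → S
  i=13: P-B = 14 → O
  i=14: C-V =  7 → H
  i=15: M-C = 10 → K
  i=16: H-W = 11 → L
  i=17: H-P = 18 → S
  i=18: H-I = 25 → Z
  i=19: H-P = 18 → S
  i=20: U-C = 18 → S
  i=21: W-I = 14 → O
  i=22: S-L =  7 → H
  i=23: Y-O = 10 → K
  i=24: X-M = 11 → L
  i=25: W-E = 18 → S
  i=26: S-T = 25 → Z
  i=27: R-Z = 18 → S
  i=28: N-V = 18 → S
  i=29: I-U = 14 → O
  i=30: L-E =  7 → H
  i=31: N-D = 10 → K
  i=32: H-W = 11 → L
  i=33: N-V = 18 → S
  i=34: K-L = 25 → Z
  i=35: X-F = 18 → S
  i=36: U-C = 18 → S
  i=37: J-V = 14 → O
  i=38: M-F =  7 → H
  i=39: G-W = 10 → K
  i=40: B-Q = 11 → L
  i=41: F-N = 18 → S
  i=42: K-L = 25 → Z
  shifts repeat with period 8: LSZSSOHK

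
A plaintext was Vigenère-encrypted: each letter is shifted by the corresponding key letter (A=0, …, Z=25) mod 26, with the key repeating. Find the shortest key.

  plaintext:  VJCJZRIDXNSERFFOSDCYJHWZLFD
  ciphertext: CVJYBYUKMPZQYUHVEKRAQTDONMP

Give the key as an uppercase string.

  i= 0: C-V =  7 → H
  i= 1: V-J = 12 → M
  i= 2: J-C =  7 → H
  i= 3: Y-J = 15 → P
  i= 4: B-Z =  2 → C
  i= 5: Y-R =  7 → H
  i= 6: U-I = 12 → M
  i= 7: K-D =  7 → H
  i= 8: M-X = 15 → P
  i= 9: P-N =  2 → C
  i=10: Z-S =  7 → H
  i=11: Q-E = 12 → M
  i=12: Y-R =  7 → H
  i=13: U-F = 15 → P
  i=14: H-F =  2 → C
  i=15: V-O =  7 → H
  i=16: E-S = 12 → M
  i=17: K-D =  7 → H
  i=18: R-C = 15 → P
  i=19: A-Y =  2 → C
  i=20: Q-J =  7 → H
  i=21: T-H = 12 → M
  i=22: D-W =  7 → H
  i=23: O-Z = 15 → P
  i=24: N-L =  2 → C
  i=25: M-F =  7 → H
  i=26: P-D = 12 → M
  shifts repeat with period 5: HMHPC

HMHPC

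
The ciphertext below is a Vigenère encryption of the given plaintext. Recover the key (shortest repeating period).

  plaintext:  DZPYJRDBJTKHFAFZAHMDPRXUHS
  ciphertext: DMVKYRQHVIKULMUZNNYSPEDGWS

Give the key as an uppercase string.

  i= 0: D-D =  0 → A
  i= 1: M-Z = 13 → N
  i= 2: V-P =  6 → G
  i= 3: K-Y = 12 → M
  i= 4: Y-J = 15 → P
  i= 5: R-R =  0 → A
  i= 6: Q-D = 13 → N
  i= 7: H-B =  6 → G
  i= 8: V-J = 12 → M
  i= 9: I-T = 15 → P
  i=10: K-K =  0 → A
  i=11: U-H = 13 → N
  i=12: L-F =  6 → G
  i=13: M-A = 12 → M
  i=14: U-F = 15 → P
  i=15: Z-Z =  0 → A
  i=16: N-A = 13 → N
  i=17: N-H =  6 → G
  i=18: Y-M = 12 → M
  i=19: S-D = 15 → P
  i=20: P-P =  0 → A
  i=21: E-R = 13 → N
  i=22: D-X =  6 → G
  i=23: G-U = 12 → M
  i=24: W-H = 15 → P
  i=25: S-S =  0 → A
  shifts repeat with period 5: ANGMP

ANGMP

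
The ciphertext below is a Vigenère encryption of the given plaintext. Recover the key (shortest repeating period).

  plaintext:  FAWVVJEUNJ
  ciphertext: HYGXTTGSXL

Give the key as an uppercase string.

CYK

  i= 0: H-F =  2 → C
  i= 1: Y-A = 24 → Y
  i= 2: G-W = 10 → K
  i= 3: X-V =  2 → C
  i= 4: T-V = 24 → Y
  i= 5: T-J = 10 → K
  i= 6: G-E =  2 → C
  i= 7: S-U = 24 → Y
  i= 8: X-N = 10 → K
  i= 9: L-J =  2 → C
  shifts repeat with period 3: CYK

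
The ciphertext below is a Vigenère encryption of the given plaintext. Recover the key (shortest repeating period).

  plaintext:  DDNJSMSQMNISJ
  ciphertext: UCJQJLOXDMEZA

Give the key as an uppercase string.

RZWH

  i= 0: U-D = 17 → R
  i= 1: C-D = 25 → Z
  i= 2: J-N = 22 → W
  i= 3: Q-J =  7 → H
  i= 4: J-S = 17 → R
  i= 5: L-M = 25 → Z
  i= 6: O-S = 22 → W
  i= 7: X-Q =  7 → H
  i= 8: D-M = 17 → R
  i= 9: M-N = 25 → Z
  i=10: E-I = 22 → W
  i=11: Z-S =  7 → H
  i=12: A-J = 17 → R
  shifts repeat with period 4: RZWH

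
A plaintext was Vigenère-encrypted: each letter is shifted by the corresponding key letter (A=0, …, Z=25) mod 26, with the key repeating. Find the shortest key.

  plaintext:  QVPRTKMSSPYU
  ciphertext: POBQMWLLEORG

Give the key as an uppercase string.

  i= 0: P-Q = 25 → Z
  i= 1: O-V = 19 → T
  i= 2: B-P = 12 → M
  i= 3: Q-R = 25 → Z
  i= 4: M-T = 19 → T
  i= 5: W-K = 12 → M
  i= 6: L-M = 25 → Z
  i= 7: L-S = 19 → T
  i= 8: E-S = 12 → M
  i= 9: O-P = 25 → Z
  i=10: R-Y = 19 → T
  i=11: G-U = 12 → M
  shifts repeat with period 3: ZTM

ZTM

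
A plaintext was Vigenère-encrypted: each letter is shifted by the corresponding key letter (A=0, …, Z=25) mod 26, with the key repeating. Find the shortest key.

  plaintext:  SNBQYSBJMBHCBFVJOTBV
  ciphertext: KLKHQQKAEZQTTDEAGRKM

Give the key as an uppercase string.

  i= 0: K-S = 18 → S
  i= 1: L-N = 24 → Y
  i= 2: K-B =  9 → J
  i= 3: H-Q = 17 → R
  i= 4: Q-Y = 18 → S
  i= 5: Q-S = 24 → Y
  i= 6: K-B =  9 → J
  i= 7: A-J = 17 → R
  i= 8: E-M = 18 → S
  i= 9: Z-B = 24 → Y
  i=10: Q-H =  9 → J
  i=11: T-C = 17 → R
  i=12: T-B = 18 → S
  i=13: D-F = 24 → Y
  i=14: E-V =  9 → J
  i=15: A-J = 17 → R
  i=16: G-O = 18 → S
  i=17: R-T = 24 → Y
  i=18: K-B =  9 → J
  i=19: M-V = 17 → R
  shifts repeat with period 4: SYJR

SYJR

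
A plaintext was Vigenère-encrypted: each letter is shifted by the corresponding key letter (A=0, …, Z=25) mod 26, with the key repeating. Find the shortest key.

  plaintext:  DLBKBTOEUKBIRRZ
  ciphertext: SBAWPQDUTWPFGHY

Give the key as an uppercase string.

PQZMOX

  i= 0: S-D = 15 → P
  i= 1: B-L = 16 → Q
  i= 2: A-B = 25 → Z
  i= 3: W-K = 12 → M
  i= 4: P-B = 14 → O
  i= 5: Q-T = 23 → X
  i= 6: D-O = 15 → P
  i= 7: U-E = 16 → Q
  i= 8: T-U = 25 → Z
  i= 9: W-K = 12 → M
  i=10: P-B = 14 → O
  i=11: F-I = 23 → X
  i=12: G-R = 15 → P
  i=13: H-R = 16 → Q
  i=14: Y-Z = 25 → Z
  shifts repeat with period 6: PQZMOX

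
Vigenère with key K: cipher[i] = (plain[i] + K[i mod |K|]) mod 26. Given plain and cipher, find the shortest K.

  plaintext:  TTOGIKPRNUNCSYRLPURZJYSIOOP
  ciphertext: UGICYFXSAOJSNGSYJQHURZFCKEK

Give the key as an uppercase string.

  i= 0: U-T =  1 → B
  i= 1: G-T = 13 → N
  i= 2: I-O = 20 → U
  i= 3: C-G = 22 → W
  i= 4: Y-I = 16 → Q
  i= 5: F-K = 21 → V
  i= 6: X-P =  8 → I
  i= 7: S-R =  1 → B
  i= 8: A-N = 13 → N
  i= 9: O-U = 20 → U
  i=10: J-N = 22 → W
  i=11: S-C = 16 → Q
  i=12: N-S = 21 → V
  i=13: G-Y =  8 → I
  i=14: S-R =  1 → B
  i=15: Y-L = 13 → N
  i=16: J-P = 20 → U
  i=17: Q-U = 22 → W
  i=18: H-R = 16 → Q
  i=19: U-Z = 21 → V
  i=20: R-J =  8 → I
  i=21: Z-Y =  1 → B
  i=22: F-S = 13 → N
  i=23: C-I = 20 → U
  i=24: K-O = 22 → W
  i=25: E-O = 16 → Q
  i=26: K-P = 21 → V
  shifts repeat with period 7: BNUWQVI

BNUWQVI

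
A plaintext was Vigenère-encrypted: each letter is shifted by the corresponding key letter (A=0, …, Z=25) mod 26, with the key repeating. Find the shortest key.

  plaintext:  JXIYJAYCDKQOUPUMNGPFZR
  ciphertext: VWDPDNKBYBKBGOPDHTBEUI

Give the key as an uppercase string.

MZVRUN

  i= 0: V-J = 12 → M
  i= 1: W-X = 25 → Z
  i= 2: D-I = 21 → V
  i= 3: P-Y = 17 → R
  i= 4: D-J = 20 → U
  i= 5: N-A = 13 → N
  i= 6: K-Y = 12 → M
  i= 7: B-C = 25 → Z
  i= 8: Y-D = 21 → V
  i= 9: B-K = 17 → R
  i=10: K-Q = 20 → U
  i=11: B-O = 13 → N
  i=12: G-U = 12 → M
  i=13: O-P = 25 → Z
  i=14: P-U = 21 → V
  i=15: D-M = 17 → R
  i=16: H-N = 20 → U
  i=17: T-G = 13 → N
  i=18: B-P = 12 → M
  i=19: E-F = 25 → Z
  i=20: U-Z = 21 → V
  i=21: I-R = 17 → R
  shifts repeat with period 6: MZVRUN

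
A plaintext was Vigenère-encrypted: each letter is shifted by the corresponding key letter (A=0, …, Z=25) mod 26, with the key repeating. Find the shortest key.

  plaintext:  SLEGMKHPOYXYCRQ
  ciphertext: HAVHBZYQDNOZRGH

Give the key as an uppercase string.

PPRB

  i= 0: H-S = 15 → P
  i= 1: A-L = 15 → P
  i= 2: V-E = 17 → R
  i= 3: H-G =  1 → B
  i= 4: B-M = 15 → P
  i= 5: Z-K = 15 → P
  i= 6: Y-H = 17 → R
  i= 7: Q-P =  1 → B
  i= 8: D-O = 15 → P
  i= 9: N-Y = 15 → P
  i=10: O-X = 17 → R
  i=11: Z-Y =  1 → B
  i=12: R-C = 15 → P
  i=13: G-R = 15 → P
  i=14: H-Q = 17 → R
  shifts repeat with period 4: PPRB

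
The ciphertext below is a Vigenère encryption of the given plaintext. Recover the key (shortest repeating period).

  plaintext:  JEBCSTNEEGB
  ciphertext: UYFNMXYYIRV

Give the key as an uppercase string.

  i= 0: U-J = 11 → L
  i= 1: Y-E = 20 → U
  i= 2: F-B =  4 → E
  i= 3: N-C = 11 → L
  i= 4: M-S = 20 → U
  i= 5: X-T =  4 → E
  i= 6: Y-N = 11 → L
  i= 7: Y-E = 20 → U
  i= 8: I-E =  4 → E
  i= 9: R-G = 11 → L
  i=10: V-B = 20 → U
  shifts repeat with period 3: LUE

LUE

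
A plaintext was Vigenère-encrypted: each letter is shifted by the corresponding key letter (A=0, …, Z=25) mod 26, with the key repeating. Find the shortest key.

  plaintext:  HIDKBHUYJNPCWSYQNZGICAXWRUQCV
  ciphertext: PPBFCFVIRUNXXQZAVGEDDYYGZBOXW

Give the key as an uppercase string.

  i= 0: P-H =  8 → I
  i= 1: P-I =  7 → H
  i= 2: B-D = 24 → Y
  i= 3: F-K = 21 → V
  i= 4: C-B =  1 → B
  i= 5: F-H = 24 → Y
  i= 6: V-U =  1 → B
  i= 7: I-Y = 10 → K
  i= 8: R-J =  8 → I
  i= 9: U-N =  7 → H
  i=10: N-P = 24 → Y
  i=11: X-C = 21 → V
  i=12: X-W =  1 → B
  i=13: Q-S = 24 → Y
  i=14: Z-Y =  1 → B
  i=15: A-Q = 10 → K
  i=16: V-N =  8 → I
  i=17: G-Z =  7 → H
  i=18: E-G = 24 → Y
  i=19: D-I = 21 → V
  i=20: D-C =  1 → B
  i=21: Y-A = 24 → Y
  i=22: Y-X =  1 → B
  i=23: G-W = 10 → K
  i=24: Z-R =  8 → I
  i=25: B-U =  7 → H
  i=26: O-Q = 24 → Y
  i=27: X-C = 21 → V
  i=28: W-V =  1 → B
  shifts repeat with period 8: IHYVBYBK

IHYVBYBK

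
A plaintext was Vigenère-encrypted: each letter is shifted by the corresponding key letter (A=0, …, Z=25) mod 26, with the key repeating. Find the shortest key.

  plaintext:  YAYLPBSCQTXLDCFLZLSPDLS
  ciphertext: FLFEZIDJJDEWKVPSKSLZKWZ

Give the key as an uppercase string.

HLHTK

  i= 0: F-Y =  7 → H
  i= 1: L-A = 11 → L
  i= 2: F-Y =  7 → H
  i= 3: E-L = 19 → T
  i= 4: Z-P = 10 → K
  i= 5: I-B =  7 → H
  i= 6: D-S = 11 → L
  i= 7: J-C =  7 → H
  i= 8: J-Q = 19 → T
  i= 9: D-T = 10 → K
  i=10: E-X =  7 → H
  i=11: W-L = 11 → L
  i=12: K-D =  7 → H
  i=13: V-C = 19 → T
  i=14: P-F = 10 → K
  i=15: S-L =  7 → H
  i=16: K-Z = 11 → L
  i=17: S-L =  7 → H
  i=18: L-S = 19 → T
  i=19: Z-P = 10 → K
  i=20: K-D =  7 → H
  i=21: W-L = 11 → L
  i=22: Z-S =  7 → H
  shifts repeat with period 5: HLHTK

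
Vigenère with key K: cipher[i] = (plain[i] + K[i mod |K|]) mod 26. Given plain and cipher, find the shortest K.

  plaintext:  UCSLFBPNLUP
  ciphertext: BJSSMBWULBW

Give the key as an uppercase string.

HHA

  i= 0: B-U =  7 → H
  i= 1: J-C =  7 → H
  i= 2: S-S =  0 → A
  i= 3: S-L =  7 → H
  i= 4: M-F =  7 → H
  i= 5: B-B =  0 → A
  i= 6: W-P =  7 → H
  i= 7: U-N =  7 → H
  i= 8: L-L =  0 → A
  i= 9: B-U =  7 → H
  i=10: W-P =  7 → H
  shifts repeat with period 3: HHA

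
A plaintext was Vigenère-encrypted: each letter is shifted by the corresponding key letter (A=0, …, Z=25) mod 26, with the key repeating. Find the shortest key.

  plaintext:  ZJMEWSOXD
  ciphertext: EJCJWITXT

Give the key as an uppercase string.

  i= 0: E-Z =  5 → F
  i= 1: J-J =  0 → A
  i= 2: C-M = 16 → Q
  i= 3: J-E =  5 → F
  i= 4: W-W =  0 → A
  i= 5: I-S = 16 → Q
  i= 6: T-O =  5 → F
  i= 7: X-X =  0 → A
  i= 8: T-D = 16 → Q
  shifts repeat with period 3: FAQ

FAQ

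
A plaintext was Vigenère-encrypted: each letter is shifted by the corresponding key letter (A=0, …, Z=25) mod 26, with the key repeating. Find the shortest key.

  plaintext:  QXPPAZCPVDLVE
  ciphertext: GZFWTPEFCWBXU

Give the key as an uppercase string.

  i= 0: G-Q = 16 → Q
  i= 1: Z-X =  2 → C
  i= 2: F-P = 16 → Q
  i= 3: W-P =  7 → H
  i= 4: T-A = 19 → T
  i= 5: P-Z = 16 → Q
  i= 6: E-C =  2 → C
  i= 7: F-P = 16 → Q
  i= 8: C-V =  7 → H
  i= 9: W-D = 19 → T
  i=10: B-L = 16 → Q
  i=11: X-V =  2 → C
  i=12: U-E = 16 → Q
  shifts repeat with period 5: QCQHT

QCQHT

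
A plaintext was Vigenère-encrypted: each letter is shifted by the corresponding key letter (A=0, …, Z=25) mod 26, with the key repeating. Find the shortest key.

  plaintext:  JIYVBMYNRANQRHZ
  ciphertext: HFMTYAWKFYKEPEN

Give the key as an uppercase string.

  i= 0: H-J = 24 → Y
  i= 1: F-I = 23 → X
  i= 2: M-Y = 14 → O
  i= 3: T-V = 24 → Y
  i= 4: Y-B = 23 → X
  i= 5: A-M = 14 → O
  i= 6: W-Y = 24 → Y
  i= 7: K-N = 23 → X
  i= 8: F-R = 14 → O
  i= 9: Y-A = 24 → Y
  i=10: K-N = 23 → X
  i=11: E-Q = 14 → O
  i=12: P-R = 24 → Y
  i=13: E-H = 23 → X
  i=14: N-Z = 14 → O
  shifts repeat with period 3: YXO

YXO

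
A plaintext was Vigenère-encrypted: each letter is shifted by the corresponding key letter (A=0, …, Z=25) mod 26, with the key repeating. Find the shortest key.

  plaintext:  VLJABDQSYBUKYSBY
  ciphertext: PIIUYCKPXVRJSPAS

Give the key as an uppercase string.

UXZ

  i= 0: P-V = 20 → U
  i= 1: I-L = 23 → X
  i= 2: I-J = 25 → Z
  i= 3: U-A = 20 → U
  i= 4: Y-B = 23 → X
  i= 5: C-D = 25 → Z
  i= 6: K-Q = 20 → U
  i= 7: P-S = 23 → X
  i= 8: X-Y = 25 → Z
  i= 9: V-B = 20 → U
  i=10: R-U = 23 → X
  i=11: J-K = 25 → Z
  i=12: S-Y = 20 → U
  i=13: P-S = 23 → X
  i=14: A-B = 25 → Z
  i=15: S-Y = 20 → U
  shifts repeat with period 3: UXZ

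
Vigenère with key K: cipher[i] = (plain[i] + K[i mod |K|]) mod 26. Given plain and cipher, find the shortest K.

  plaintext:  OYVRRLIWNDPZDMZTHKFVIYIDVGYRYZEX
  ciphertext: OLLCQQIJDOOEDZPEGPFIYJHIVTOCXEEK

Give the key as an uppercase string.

  i= 0: O-O =  0 → A
  i= 1: L-Y = 13 → N
  i= 2: L-V = 16 → Q
  i= 3: C-R = 11 → L
  i= 4: Q-R = 25 → Z
  i= 5: Q-L =  5 → F
  i= 6: I-I =  0 → A
  i= 7: J-W = 13 → N
  i= 8: D-N = 16 → Q
  i= 9: O-D = 11 → L
  i=10: O-P = 25 → Z
  i=11: E-Z =  5 → F
  i=12: D-D =  0 → A
  i=13: Z-M = 13 → N
  i=14: P-Z = 16 → Q
  i=15: E-T = 11 → L
  i=16: G-H = 25 → Z
  i=17: P-K =  5 → F
  i=18: F-F =  0 → A
  i=19: I-V = 13 → N
  i=20: Y-I = 16 → Q
  i=21: J-Y = 11 → L
  i=22: H-I = 25 → Z
  i=23: I-D =  5 → F
  i=24: V-V =  0 → A
  i=25: T-G = 13 → N
  i=26: O-Y = 16 → Q
  i=27: C-R = 11 → L
  i=28: X-Y = 25 → Z
  i=29: E-Z =  5 → F
  i=30: E-E =  0 → A
  i=31: K-X = 13 → N
  shifts repeat with period 6: ANQLZF

ANQLZF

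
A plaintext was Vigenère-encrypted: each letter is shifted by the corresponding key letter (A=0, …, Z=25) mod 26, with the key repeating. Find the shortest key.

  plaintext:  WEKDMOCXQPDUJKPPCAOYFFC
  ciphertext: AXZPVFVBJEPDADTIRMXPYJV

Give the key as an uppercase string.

ETPMJRT

  i= 0: A-W =  4 → E
  i= 1: X-E = 19 → T
  i= 2: Z-K = 15 → P
  i= 3: P-D = 12 → M
  i= 4: V-M =  9 → J
  i= 5: F-O = 17 → R
  i= 6: V-C = 19 → T
  i= 7: B-X =  4 → E
  i= 8: J-Q = 19 → T
  i= 9: E-P = 15 → P
  i=10: P-D = 12 → M
  i=11: D-U =  9 → J
  i=12: A-J = 17 → R
  i=13: D-K = 19 → T
  i=14: T-P =  4 → E
  i=15: I-P = 19 → T
  i=16: R-C = 15 → P
  i=17: M-A = 12 → M
  i=18: X-O =  9 → J
  i=19: P-Y = 17 → R
  i=20: Y-F = 19 → T
  i=21: J-F =  4 → E
  i=22: V-C = 19 → T
  shifts repeat with period 7: ETPMJRT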